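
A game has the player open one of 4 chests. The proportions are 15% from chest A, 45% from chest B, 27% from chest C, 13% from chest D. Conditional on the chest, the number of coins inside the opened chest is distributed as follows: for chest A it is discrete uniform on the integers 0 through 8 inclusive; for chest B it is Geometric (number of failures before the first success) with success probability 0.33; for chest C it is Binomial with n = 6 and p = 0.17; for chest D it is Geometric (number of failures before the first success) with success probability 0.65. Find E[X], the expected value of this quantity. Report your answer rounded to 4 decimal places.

1.8590

Component means — A: 4; B: 2.0303; C: 1.02; D: 0.538462.
E[X] = 0.15·4 + 0.45·2.0303 + 0.27·1.02 + 0.13·0.538462 = 1.85904.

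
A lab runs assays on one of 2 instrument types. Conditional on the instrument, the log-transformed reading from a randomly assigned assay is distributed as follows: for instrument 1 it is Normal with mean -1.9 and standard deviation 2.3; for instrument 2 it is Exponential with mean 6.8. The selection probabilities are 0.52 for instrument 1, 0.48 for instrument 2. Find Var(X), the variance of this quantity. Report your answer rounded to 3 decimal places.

43.838

Per component, 1: μ=-1.9, E[X²]=8.9; 2: μ=6.8, E[X²]=92.48.
E[X] = 0.52·-1.9 + 0.48·6.8 = 2.276.
E[X²] = 0.52·8.9 + 0.48·92.48 = 49.0184.
Var(X) = E[X²] − (E[X])² = 49.0184 − 5.18018 = 43.8382.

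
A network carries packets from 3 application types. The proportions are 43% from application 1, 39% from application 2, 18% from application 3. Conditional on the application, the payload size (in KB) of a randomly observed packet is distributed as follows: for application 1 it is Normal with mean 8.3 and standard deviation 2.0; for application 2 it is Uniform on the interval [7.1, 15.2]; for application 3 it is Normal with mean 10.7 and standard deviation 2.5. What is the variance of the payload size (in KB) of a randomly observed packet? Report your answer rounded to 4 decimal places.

6.7995

Per component, 1: μ=8.3, E[X²]=72.89; 2: μ=11.15, E[X²]=129.79; 3: μ=10.7, E[X²]=120.74.
E[X] = 0.43·8.3 + 0.39·11.15 + 0.18·10.7 = 9.8435.
E[X²] = 0.43·72.89 + 0.39·129.79 + 0.18·120.74 = 103.694.
Var(X) = E[X²] − (E[X])² = 103.694 − 96.8945 = 6.79951.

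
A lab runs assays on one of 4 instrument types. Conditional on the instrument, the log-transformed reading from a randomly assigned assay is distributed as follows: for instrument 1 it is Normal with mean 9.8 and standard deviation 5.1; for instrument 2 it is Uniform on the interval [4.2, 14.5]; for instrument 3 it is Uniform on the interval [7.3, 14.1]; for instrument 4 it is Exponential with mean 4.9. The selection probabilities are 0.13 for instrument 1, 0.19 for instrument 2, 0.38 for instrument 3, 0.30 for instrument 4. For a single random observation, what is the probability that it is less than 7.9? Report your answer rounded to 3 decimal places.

0.388

Conditional on each instrument, P(X < 7.9): 1: 0.354742; 2: 0.359223; 3: 0.0882353; 4: 0.800561.
By total probability, P(X < 7.9) = 0.13·0.354742 + 0.19·0.359223 + 0.38·0.0882353 + 0.3·0.800561 = 0.388066.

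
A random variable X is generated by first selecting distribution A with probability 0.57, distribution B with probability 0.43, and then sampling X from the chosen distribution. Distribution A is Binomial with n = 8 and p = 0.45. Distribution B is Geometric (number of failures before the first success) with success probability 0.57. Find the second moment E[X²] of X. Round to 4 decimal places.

9.3296

For each component E[X²] = Var + (mean)², giving A: 14.94; B: 1.89258.
Overall E[X²] = 0.57·14.94 + 0.43·1.89258 = 9.32961.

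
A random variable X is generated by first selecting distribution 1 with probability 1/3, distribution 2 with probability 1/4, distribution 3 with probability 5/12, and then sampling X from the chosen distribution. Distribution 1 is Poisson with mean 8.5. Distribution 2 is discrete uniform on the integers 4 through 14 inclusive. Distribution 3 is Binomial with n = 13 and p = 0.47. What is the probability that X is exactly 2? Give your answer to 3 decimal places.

Conditional on each component, P(X = 2): 1: 0.00735029; 2: 0; 3: 0.0159707.
By total probability, P(X = 2) = 0.333333·0.00735029 + 0.25·0 + 0.416667·0.0159707 = 0.00910457.

0.009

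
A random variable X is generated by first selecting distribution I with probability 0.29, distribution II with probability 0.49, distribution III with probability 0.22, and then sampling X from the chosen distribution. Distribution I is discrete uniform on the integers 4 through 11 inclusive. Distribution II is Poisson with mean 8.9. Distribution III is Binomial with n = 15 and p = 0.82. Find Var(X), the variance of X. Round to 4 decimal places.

Per component, I: μ=7.5, E[X²]=61.5; II: μ=8.9, E[X²]=88.11; III: μ=12.3, E[X²]=153.504.
E[X] = 0.29·7.5 + 0.49·8.9 + 0.22·12.3 = 9.242.
E[X²] = 0.29·61.5 + 0.49·88.11 + 0.22·153.504 = 94.7798.
Var(X) = E[X²] − (E[X])² = 94.7798 − 85.4146 = 9.36522.

9.3652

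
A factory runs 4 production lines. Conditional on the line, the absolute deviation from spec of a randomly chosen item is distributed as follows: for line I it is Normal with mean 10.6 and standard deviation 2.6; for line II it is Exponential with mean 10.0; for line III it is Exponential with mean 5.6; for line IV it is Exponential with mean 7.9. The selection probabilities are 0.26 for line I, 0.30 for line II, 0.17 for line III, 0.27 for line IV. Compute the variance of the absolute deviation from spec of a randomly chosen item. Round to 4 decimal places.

57.1717

Per component, I: μ=10.6, E[X²]=119.12; II: μ=10, E[X²]=200; III: μ=5.6, E[X²]=62.72; IV: μ=7.9, E[X²]=124.82.
E[X] = 0.26·10.6 + 0.3·10 + 0.17·5.6 + 0.27·7.9 = 8.841.
E[X²] = 0.26·119.12 + 0.3·200 + 0.17·62.72 + 0.27·124.82 = 135.335.
Var(X) = E[X²] − (E[X])² = 135.335 − 78.1633 = 57.1717.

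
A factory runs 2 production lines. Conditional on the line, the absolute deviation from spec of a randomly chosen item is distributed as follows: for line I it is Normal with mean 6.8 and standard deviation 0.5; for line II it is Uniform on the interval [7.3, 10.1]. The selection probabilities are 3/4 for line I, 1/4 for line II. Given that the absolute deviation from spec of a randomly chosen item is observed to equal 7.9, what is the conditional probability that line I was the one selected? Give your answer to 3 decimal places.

Likelihoods f(7.9 | ·): I: 0.0709492; II: 0.357143.
Posterior ∝ prior × likelihood. Numerator for I: 0.75·0.0709492 = 0.0532119.
Normalizing constant: 0.75·0.0709492 + 0.25·0.357143 = 0.142498.
P(I | observation) = 0.0532119 / 0.142498 = 0.373423.

0.373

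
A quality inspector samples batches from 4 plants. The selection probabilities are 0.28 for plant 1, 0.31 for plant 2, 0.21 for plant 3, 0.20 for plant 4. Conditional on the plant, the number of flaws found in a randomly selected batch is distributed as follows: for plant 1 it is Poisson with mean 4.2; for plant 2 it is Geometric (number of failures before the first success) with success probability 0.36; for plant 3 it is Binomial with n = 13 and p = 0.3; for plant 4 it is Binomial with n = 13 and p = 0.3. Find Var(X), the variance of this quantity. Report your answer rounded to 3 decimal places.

Per component, 1: μ=4.2, E[X²]=21.84; 2: μ=1.77778, E[X²]=8.09877; 3: μ=3.9, E[X²]=17.94; 4: μ=3.9, E[X²]=17.94.
E[X] = 0.28·4.2 + 0.31·1.77778 + 0.21·3.9 + 0.2·3.9 = 3.32611.
E[X²] = 0.28·21.84 + 0.31·8.09877 + 0.21·17.94 + 0.2·17.94 = 15.9812.
Var(X) = E[X²] − (E[X])² = 15.9812 − 11.063 = 4.9182.

4.918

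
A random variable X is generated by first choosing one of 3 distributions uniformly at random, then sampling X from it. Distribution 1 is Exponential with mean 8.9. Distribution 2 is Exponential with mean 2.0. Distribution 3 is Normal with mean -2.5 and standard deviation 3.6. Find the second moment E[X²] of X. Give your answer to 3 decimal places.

61.877

For each component E[X²] = Var + (mean)², giving 1: 158.42; 2: 8; 3: 19.21.
Overall E[X²] = 0.333333·158.42 + 0.333333·8 + 0.333333·19.21 = 61.8767.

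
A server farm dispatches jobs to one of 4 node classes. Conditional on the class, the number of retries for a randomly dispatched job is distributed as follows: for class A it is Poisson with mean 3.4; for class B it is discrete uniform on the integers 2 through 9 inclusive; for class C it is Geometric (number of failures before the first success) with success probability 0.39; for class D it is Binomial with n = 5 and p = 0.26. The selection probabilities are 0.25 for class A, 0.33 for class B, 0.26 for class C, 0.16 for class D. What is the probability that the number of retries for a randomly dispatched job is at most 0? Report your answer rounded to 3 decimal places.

Conditional on each class, P(X ≤ 0): A: 0.0333733; B: 0; C: 0.39; D: 0.221901.
By total probability, P(X ≤ 0) = 0.25·0.0333733 + 0.33·0 + 0.26·0.39 + 0.16·0.221901 = 0.145247.

0.145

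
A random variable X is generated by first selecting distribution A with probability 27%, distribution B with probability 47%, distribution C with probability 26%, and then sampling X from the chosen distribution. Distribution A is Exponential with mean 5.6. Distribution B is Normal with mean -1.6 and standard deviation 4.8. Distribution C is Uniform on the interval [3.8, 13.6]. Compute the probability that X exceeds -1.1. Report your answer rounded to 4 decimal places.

Conditional on each component, P(X > -1.1): A: 1; B: 0.458519; C: 1.
By total probability, P(X > -1.1) = 0.27·1 + 0.47·0.458519 + 0.26·1 = 0.745504.

0.7455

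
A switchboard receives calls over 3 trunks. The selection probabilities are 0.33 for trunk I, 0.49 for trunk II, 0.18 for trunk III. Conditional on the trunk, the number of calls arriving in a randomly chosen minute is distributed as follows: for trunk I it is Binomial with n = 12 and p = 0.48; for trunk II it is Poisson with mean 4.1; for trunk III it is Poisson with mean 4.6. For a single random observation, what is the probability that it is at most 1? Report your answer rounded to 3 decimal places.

Conditional on each trunk, P(X ≤ 1): I: 0.00472059; II: 0.0845206; III: 0.0562903.
By total probability, P(X ≤ 1) = 0.33·0.00472059 + 0.49·0.0845206 + 0.18·0.0562903 = 0.0531052.

0.053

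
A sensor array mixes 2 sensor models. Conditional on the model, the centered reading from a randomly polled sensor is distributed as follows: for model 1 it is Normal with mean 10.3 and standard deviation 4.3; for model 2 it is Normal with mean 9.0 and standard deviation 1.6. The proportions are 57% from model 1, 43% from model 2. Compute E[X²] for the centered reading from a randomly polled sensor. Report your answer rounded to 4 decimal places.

106.9414

For each component E[X²] = Var + (mean)², giving 1: 124.58; 2: 83.56.
Overall E[X²] = 0.57·124.58 + 0.43·83.56 = 106.941.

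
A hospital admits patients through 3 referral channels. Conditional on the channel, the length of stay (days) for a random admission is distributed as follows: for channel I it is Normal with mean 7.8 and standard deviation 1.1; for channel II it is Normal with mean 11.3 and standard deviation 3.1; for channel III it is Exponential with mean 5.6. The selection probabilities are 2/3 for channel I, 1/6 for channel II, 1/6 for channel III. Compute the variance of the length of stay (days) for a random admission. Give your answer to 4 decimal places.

Per component, I: μ=7.8, E[X²]=62.05; II: μ=11.3, E[X²]=137.3; III: μ=5.6, E[X²]=62.72.
E[X] = 0.666667·7.8 + 0.166667·11.3 + 0.166667·5.6 = 8.01667.
E[X²] = 0.666667·62.05 + 0.166667·137.3 + 0.166667·62.72 = 74.7033.
Var(X) = E[X²] − (E[X])² = 74.7033 − 64.2669 = 10.4364.

10.4364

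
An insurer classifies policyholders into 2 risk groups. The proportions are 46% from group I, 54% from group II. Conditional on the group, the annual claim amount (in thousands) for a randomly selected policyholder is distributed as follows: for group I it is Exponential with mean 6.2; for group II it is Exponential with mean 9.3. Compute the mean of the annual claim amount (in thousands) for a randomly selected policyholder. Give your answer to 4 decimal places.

7.8740

Component means — I: 6.2; II: 9.3.
E[X] = 0.46·6.2 + 0.54·9.3 = 7.874.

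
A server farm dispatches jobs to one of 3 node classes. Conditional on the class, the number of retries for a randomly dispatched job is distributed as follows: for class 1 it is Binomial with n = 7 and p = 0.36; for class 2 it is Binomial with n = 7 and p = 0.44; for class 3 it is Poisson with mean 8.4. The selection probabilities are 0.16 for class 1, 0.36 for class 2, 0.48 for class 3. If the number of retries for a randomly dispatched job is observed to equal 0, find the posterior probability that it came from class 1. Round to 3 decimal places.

Likelihoods P(X=0 | ·): 1: 0.0439805; 2: 0.0172709; 3: 0.000224867.
Posterior ∝ prior × likelihood. Numerator for 1: 0.16·0.0439805 = 0.00703687.
Normalizing constant: 0.16·0.0439805 + 0.36·0.0172709 + 0.48·0.000224867 = 0.0133624.
P(1 | observation) = 0.00703687 / 0.0133624 = 0.526619.

0.527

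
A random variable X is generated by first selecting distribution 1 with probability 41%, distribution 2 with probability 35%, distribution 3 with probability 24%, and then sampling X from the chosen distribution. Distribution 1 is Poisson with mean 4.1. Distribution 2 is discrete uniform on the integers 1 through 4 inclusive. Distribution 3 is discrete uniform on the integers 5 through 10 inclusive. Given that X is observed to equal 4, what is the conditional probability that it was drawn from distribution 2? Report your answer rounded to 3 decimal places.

Likelihoods P(X=4 | ·): 1: 0.195127; 2: 0.25; 3: 0.
Posterior ∝ prior × likelihood. Numerator for 2: 0.35·0.25 = 0.0875.
Normalizing constant: 0.41·0.195127 + 0.35·0.25 + 0.24·0 = 0.167502.
P(2 | observation) = 0.0875 / 0.167502 = 0.522382.

0.522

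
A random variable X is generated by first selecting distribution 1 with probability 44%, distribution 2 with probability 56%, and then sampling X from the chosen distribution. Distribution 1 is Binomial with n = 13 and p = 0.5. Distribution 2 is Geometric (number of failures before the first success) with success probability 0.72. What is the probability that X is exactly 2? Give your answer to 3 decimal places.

Conditional on each component, P(X = 2): 1: 0.00952148; 2: 0.056448.
By total probability, P(X = 2) = 0.44·0.00952148 + 0.56·0.056448 = 0.0358003.

0.036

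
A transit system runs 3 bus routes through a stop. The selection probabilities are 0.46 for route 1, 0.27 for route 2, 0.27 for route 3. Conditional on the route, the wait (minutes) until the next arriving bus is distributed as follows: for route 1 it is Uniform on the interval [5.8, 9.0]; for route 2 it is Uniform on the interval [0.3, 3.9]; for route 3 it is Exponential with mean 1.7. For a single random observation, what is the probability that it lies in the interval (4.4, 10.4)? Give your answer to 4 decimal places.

Conditional on each route, P(4.4 < X < 10.4): 1: 1; 2: 0; 3: 0.0729489.
By total probability, P(4.4 < X < 10.4) = 0.46·1 + 0.27·0 + 0.27·0.0729489 = 0.479696.

0.4797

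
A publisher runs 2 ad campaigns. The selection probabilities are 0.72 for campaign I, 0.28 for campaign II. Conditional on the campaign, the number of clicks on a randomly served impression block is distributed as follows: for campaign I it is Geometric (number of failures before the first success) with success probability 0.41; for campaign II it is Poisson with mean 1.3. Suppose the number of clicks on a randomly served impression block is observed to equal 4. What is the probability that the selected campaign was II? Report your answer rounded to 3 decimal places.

0.202

Likelihoods P(X=4 | ·): I: 0.0496812; II: 0.0324324.
Posterior ∝ prior × likelihood. Numerator for II: 0.28·0.0324324 = 0.00908108.
Normalizing constant: 0.72·0.0496812 + 0.28·0.0324324 = 0.0448515.
P(II | observation) = 0.00908108 / 0.0448515 = 0.20247.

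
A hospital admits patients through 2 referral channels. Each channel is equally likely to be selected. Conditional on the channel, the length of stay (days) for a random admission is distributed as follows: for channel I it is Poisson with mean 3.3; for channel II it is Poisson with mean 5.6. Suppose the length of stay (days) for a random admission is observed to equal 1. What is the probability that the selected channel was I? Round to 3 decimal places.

0.855

Likelihoods P(X=1 | ·): I: 0.121714; II: 0.020708.
Posterior ∝ prior × likelihood. Numerator for I: 0.5·0.121714 = 0.0608572.
Normalizing constant: 0.5·0.121714 + 0.5·0.020708 = 0.0712112.
P(I | observation) = 0.0608572 / 0.0712112 = 0.854601.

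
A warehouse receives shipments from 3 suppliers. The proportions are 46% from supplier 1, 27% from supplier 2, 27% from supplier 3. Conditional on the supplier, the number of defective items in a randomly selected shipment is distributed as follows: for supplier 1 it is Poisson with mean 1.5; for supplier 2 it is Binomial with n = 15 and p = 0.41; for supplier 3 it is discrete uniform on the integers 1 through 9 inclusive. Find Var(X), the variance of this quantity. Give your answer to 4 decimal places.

Per component, 1: μ=1.5, E[X²]=3.75; 2: μ=6.15, E[X²]=41.451; 3: μ=5, E[X²]=31.6667.
E[X] = 0.46·1.5 + 0.27·6.15 + 0.27·5 = 3.7005.
E[X²] = 0.46·3.75 + 0.27·41.451 + 0.27·31.6667 = 21.4668.
Var(X) = E[X²] − (E[X])² = 21.4668 − 13.6937 = 7.77307.

7.7731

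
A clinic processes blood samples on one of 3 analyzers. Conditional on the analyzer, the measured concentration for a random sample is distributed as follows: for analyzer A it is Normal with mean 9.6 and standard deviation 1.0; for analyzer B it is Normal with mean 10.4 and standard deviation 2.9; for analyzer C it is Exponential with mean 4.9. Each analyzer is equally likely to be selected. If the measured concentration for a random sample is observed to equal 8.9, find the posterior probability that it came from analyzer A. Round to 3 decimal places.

0.670

Likelihoods f(8.9 | ·): A: 0.312254; B: 0.120342; C: 0.0331882.
Posterior ∝ prior × likelihood. Numerator for A: 0.333333·0.312254 = 0.104085.
Normalizing constant: 0.333333·0.312254 + 0.333333·0.120342 + 0.333333·0.0331882 = 0.155261.
P(A | observation) = 0.104085 / 0.155261 = 0.670384.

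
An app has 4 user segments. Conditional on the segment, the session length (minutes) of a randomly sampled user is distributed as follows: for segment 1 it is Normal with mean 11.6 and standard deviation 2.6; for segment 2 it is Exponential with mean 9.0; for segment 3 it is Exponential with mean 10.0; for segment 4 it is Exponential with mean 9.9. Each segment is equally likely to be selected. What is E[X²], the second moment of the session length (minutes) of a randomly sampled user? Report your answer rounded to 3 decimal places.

174.835

For each component E[X²] = Var + (mean)², giving 1: 141.32; 2: 162; 3: 200; 4: 196.02.
Overall E[X²] = 0.25·141.32 + 0.25·162 + 0.25·200 + 0.25·196.02 = 174.835.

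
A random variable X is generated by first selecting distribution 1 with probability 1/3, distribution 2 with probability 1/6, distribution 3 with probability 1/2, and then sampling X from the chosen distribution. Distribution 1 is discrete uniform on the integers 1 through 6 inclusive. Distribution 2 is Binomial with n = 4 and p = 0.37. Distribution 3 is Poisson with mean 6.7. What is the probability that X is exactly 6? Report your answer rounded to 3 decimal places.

0.133

Conditional on each component, P(X = 6): 1: 0.166667; 2: 0; 3: 0.154648.
By total probability, P(X = 6) = 0.333333·0.166667 + 0.166667·0 + 0.5·0.154648 = 0.132879.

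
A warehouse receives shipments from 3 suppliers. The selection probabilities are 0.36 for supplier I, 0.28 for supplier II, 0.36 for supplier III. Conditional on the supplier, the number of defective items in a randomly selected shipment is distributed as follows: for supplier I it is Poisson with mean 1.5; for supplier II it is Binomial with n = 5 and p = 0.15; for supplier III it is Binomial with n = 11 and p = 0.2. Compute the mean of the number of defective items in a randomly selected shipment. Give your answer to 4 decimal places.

1.5420

Component means — I: 1.5; II: 0.75; III: 2.2.
E[X] = 0.36·1.5 + 0.28·0.75 + 0.36·2.2 = 1.542.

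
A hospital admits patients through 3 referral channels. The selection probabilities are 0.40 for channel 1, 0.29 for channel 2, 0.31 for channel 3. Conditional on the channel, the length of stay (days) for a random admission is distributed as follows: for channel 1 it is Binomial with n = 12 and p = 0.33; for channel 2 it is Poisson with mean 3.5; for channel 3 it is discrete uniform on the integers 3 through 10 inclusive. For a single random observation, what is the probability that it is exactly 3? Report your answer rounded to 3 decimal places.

0.187

Conditional on each channel, P(X = 3): 1: 0.215099; 2: 0.215785; 3: 0.125.
By total probability, P(X = 3) = 0.4·0.215099 + 0.29·0.215785 + 0.31·0.125 = 0.187367.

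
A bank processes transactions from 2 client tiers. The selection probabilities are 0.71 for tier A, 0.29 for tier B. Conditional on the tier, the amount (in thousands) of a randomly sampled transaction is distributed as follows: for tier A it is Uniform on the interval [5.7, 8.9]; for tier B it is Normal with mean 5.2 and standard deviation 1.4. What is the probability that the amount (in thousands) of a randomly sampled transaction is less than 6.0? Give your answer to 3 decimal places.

Conditional on each tier, P(X < 6.0): A: 0.09375; B: 0.716145.
By total probability, P(X < 6.0) = 0.71·0.09375 + 0.29·0.716145 = 0.274245.

0.274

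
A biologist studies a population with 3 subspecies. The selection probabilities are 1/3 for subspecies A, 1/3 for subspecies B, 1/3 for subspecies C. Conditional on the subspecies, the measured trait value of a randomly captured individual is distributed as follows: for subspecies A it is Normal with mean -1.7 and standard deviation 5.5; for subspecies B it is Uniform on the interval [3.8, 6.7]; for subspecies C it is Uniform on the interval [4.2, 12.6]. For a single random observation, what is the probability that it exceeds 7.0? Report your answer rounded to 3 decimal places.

Conditional on each subspecies, P(X > 7.0): A: 0.0568455; B: 0; C: 0.666667.
By total probability, P(X > 7.0) = 0.333333·0.0568455 + 0.333333·0 + 0.333333·0.666667 = 0.241171.

0.241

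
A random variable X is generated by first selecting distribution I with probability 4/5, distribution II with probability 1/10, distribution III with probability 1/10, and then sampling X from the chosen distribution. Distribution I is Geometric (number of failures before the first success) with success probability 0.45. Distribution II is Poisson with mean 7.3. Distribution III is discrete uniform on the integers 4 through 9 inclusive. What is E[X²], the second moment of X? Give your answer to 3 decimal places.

13.944

For each component E[X²] = Var + (mean)², giving I: 4.20988; II: 60.59; III: 45.1667.
Overall E[X²] = 0.8·4.20988 + 0.1·60.59 + 0.1·45.1667 = 13.9436.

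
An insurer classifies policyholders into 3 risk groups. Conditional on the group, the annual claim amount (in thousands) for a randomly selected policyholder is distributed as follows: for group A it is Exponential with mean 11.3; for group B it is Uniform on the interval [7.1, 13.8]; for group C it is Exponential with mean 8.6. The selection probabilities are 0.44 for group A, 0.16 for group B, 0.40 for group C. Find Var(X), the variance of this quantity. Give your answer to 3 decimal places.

87.919

Per component, A: μ=11.3, E[X²]=255.38; B: μ=10.45, E[X²]=112.943; C: μ=8.6, E[X²]=147.92.
E[X] = 0.44·11.3 + 0.16·10.45 + 0.4·8.6 = 10.084.
E[X²] = 0.44·255.38 + 0.16·112.943 + 0.4·147.92 = 189.606.
Var(X) = E[X²] − (E[X])² = 189.606 − 101.687 = 87.9191.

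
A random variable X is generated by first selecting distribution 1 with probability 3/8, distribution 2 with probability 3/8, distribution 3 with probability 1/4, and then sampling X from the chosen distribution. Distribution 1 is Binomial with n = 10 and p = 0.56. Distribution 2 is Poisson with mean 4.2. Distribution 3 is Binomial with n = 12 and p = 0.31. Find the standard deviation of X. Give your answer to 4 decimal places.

1.9415

Per component, 1: μ=5.6, E[X²]=33.824; 2: μ=4.2, E[X²]=21.84; 3: μ=3.72, E[X²]=16.4052.
E[X] = 0.375·5.6 + 0.375·4.2 + 0.25·3.72 = 4.605.
E[X²] = 0.375·33.824 + 0.375·21.84 + 0.25·16.4052 = 24.9753.
Var(X) = E[X²] − (E[X])² = 24.9753 − 21.206 = 3.76927.
SD(X) = √3.76927 = 1.94146.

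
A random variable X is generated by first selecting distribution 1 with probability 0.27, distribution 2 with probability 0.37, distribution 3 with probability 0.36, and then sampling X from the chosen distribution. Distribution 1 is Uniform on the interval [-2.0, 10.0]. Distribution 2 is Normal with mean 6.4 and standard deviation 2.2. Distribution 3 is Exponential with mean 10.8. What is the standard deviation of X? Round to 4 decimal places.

7.3939

Per component, 1: μ=4, E[X²]=28; 2: μ=6.4, E[X²]=45.8; 3: μ=10.8, E[X²]=233.28.
E[X] = 0.27·4 + 0.37·6.4 + 0.36·10.8 = 7.336.
E[X²] = 0.27·28 + 0.37·45.8 + 0.36·233.28 = 108.487.
Var(X) = E[X²] − (E[X])² = 108.487 − 53.8169 = 54.6699.
SD(X) = √54.6699 = 7.39391.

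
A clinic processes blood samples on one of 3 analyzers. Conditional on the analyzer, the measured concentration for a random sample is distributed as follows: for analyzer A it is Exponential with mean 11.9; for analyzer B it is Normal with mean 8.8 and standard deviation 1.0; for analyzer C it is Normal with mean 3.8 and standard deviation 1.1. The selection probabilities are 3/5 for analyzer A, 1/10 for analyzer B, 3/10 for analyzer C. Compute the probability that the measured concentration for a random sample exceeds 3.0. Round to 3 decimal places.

0.796

Conditional on each analyzer, P(X > 3.0): A: 0.777166; B: 1; C: 0.766471.
By total probability, P(X > 3.0) = 0.6·0.777166 + 0.1·1 + 0.3·0.766471 = 0.796241.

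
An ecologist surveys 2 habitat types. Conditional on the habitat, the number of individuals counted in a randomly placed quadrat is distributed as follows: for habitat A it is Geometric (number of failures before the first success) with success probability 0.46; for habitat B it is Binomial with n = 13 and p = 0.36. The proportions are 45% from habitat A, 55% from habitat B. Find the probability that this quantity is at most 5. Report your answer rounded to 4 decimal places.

Conditional on each habitat, P(X ≤ 5): A: 0.975205; B: 0.688937.
By total probability, P(X ≤ 5) = 0.45·0.975205 + 0.55·0.688937 = 0.817758.

0.8178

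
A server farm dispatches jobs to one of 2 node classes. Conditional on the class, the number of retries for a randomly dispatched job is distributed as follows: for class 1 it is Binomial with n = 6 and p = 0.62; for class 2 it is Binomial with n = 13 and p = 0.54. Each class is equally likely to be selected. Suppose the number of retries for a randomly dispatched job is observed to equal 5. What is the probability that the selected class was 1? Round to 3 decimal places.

Likelihoods P(X=5 | ·): 1: 0.208878; 2: 0.11847.
Posterior ∝ prior × likelihood. Numerator for 1: 0.5·0.208878 = 0.104439.
Normalizing constant: 0.5·0.208878 + 0.5·0.11847 = 0.163674.
P(1 | observation) = 0.104439 / 0.163674 = 0.638091.

0.638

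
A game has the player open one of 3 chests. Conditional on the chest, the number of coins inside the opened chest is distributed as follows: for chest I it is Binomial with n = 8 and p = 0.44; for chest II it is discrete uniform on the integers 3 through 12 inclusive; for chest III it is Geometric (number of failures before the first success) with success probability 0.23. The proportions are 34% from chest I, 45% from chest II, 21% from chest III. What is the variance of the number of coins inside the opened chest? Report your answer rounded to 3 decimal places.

11.494

Per component, I: μ=3.52, E[X²]=14.3616; II: μ=7.5, E[X²]=64.5; III: μ=3.34783, E[X²]=25.7637.
E[X] = 0.34·3.52 + 0.45·7.5 + 0.21·3.34783 = 5.27484.
E[X²] = 0.34·14.3616 + 0.45·64.5 + 0.21·25.7637 = 39.3183.
Var(X) = E[X²] − (E[X])² = 39.3183 − 27.824 = 11.4943.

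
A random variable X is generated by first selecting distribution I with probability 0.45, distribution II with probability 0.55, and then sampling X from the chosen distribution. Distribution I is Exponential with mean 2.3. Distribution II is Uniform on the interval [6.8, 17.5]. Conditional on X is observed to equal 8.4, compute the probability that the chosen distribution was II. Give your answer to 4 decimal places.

0.9102

Likelihoods f(8.4 | ·): I: 0.011276; II: 0.0934579.
Posterior ∝ prior × likelihood. Numerator for II: 0.55·0.0934579 = 0.0514019.
Normalizing constant: 0.45·0.011276 + 0.55·0.0934579 = 0.056476.
P(II | observation) = 0.0514019 / 0.056476 = 0.910153.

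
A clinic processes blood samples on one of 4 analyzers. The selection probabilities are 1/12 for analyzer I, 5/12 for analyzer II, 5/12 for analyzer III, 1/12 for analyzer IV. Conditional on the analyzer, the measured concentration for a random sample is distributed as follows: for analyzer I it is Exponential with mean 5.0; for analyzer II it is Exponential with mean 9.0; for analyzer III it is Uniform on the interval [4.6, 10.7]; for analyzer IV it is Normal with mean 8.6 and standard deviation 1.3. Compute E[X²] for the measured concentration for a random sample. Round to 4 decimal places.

103.6472

For each component E[X²] = Var + (mean)², giving I: 50; II: 162; III: 61.6233; IV: 75.65.
Overall E[X²] = 0.0833333·50 + 0.416667·162 + 0.416667·61.6233 + 0.0833333·75.65 = 103.647.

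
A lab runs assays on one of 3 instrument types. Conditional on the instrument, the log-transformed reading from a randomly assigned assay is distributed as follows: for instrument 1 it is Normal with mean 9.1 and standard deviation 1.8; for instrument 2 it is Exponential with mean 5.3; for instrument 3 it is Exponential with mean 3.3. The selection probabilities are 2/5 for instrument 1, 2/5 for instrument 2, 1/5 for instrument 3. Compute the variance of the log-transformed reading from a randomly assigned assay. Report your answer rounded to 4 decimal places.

Per component, 1: μ=9.1, E[X²]=86.05; 2: μ=5.3, E[X²]=56.18; 3: μ=3.3, E[X²]=21.78.
E[X] = 0.4·9.1 + 0.4·5.3 + 0.2·3.3 = 6.42.
E[X²] = 0.4·86.05 + 0.4·56.18 + 0.2·21.78 = 61.248.
Var(X) = E[X²] − (E[X])² = 61.248 − 41.2164 = 20.0316.

20.0316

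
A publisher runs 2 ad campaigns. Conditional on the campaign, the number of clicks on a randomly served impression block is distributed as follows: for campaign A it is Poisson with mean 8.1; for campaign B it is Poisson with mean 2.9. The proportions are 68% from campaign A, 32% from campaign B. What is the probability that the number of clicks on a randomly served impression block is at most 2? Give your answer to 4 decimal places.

0.1514

Conditional on each campaign, P(X ≤ 2): A: 0.0127198; B: 0.445963.
By total probability, P(X ≤ 2) = 0.68·0.0127198 + 0.32·0.445963 = 0.151358.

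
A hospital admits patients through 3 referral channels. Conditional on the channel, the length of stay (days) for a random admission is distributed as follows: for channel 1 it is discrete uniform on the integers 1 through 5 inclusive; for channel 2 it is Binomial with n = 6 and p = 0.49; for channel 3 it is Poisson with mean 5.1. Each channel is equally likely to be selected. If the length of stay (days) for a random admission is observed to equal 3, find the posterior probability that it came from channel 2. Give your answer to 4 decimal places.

0.4825

Likelihoods P(X=3 | ·): 1: 0.2; 2: 0.312125; 3: 0.13479.
Posterior ∝ prior × likelihood. Numerator for 2: 0.333333·0.312125 = 0.104042.
Normalizing constant: 0.333333·0.2 + 0.333333·0.312125 + 0.333333·0.13479 = 0.215638.
P(2 | observation) = 0.104042 / 0.215638 = 0.482482.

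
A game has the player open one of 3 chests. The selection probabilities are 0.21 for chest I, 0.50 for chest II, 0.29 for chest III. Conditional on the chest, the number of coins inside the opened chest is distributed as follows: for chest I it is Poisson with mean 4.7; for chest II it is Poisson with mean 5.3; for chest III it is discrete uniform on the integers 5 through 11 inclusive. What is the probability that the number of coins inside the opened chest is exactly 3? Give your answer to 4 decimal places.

0.0950

Conditional on each chest, P(X = 3): I: 0.157383; II: 0.123856; III: 0.
By total probability, P(X = 3) = 0.21·0.157383 + 0.5·0.123856 + 0.29·0 = 0.0949783.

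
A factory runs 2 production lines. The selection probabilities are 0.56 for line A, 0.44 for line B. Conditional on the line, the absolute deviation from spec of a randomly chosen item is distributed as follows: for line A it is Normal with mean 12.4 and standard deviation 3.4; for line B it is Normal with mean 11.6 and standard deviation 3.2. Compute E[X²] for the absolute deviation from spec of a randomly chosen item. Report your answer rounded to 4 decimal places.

For each component E[X²] = Var + (mean)², giving A: 165.32; B: 144.8.
Overall E[X²] = 0.56·165.32 + 0.44·144.8 = 156.291.

156.2912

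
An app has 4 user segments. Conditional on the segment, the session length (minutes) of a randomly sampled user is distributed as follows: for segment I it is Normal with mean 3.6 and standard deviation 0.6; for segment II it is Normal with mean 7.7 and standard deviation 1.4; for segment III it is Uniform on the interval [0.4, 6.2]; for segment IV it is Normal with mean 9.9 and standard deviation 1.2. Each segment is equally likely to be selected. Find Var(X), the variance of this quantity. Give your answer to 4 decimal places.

Per component, I: μ=3.6, E[X²]=13.32; II: μ=7.7, E[X²]=61.25; III: μ=3.3, E[X²]=13.6933; IV: μ=9.9, E[X²]=99.45.
E[X] = 0.25·3.6 + 0.25·7.7 + 0.25·3.3 + 0.25·9.9 = 6.125.
E[X²] = 0.25·13.32 + 0.25·61.25 + 0.25·13.6933 + 0.25·99.45 = 46.9283.
Var(X) = E[X²] − (E[X])² = 46.9283 − 37.5156 = 9.41271.

9.4127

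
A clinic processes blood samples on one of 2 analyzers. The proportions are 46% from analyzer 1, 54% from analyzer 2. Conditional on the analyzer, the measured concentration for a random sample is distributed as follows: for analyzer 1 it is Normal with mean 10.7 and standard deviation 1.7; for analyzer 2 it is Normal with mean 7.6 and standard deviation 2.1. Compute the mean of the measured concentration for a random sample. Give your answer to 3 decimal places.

Component means — 1: 10.7; 2: 7.6.
E[X] = 0.46·10.7 + 0.54·7.6 = 9.026.

9.026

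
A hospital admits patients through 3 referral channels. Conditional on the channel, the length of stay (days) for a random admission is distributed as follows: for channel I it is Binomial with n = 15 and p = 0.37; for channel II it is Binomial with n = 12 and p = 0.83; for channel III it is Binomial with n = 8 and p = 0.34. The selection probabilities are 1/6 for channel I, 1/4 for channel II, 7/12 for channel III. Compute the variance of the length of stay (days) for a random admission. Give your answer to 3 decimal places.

11.286

Per component, I: μ=5.55, E[X²]=34.299; II: μ=9.96, E[X²]=100.895; III: μ=2.72, E[X²]=9.1936.
E[X] = 0.166667·5.55 + 0.25·9.96 + 0.583333·2.72 = 5.00167.
E[X²] = 0.166667·34.299 + 0.25·100.895 + 0.583333·9.1936 = 36.3031.
Var(X) = E[X²] − (E[X])² = 36.3031 − 25.0167 = 11.2865.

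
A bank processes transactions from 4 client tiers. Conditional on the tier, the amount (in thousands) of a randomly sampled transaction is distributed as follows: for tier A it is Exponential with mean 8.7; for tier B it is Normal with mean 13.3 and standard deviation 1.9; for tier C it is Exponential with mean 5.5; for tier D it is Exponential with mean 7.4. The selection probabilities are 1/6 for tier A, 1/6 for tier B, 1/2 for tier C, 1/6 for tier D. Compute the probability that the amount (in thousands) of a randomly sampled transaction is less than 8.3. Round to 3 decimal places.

Conditional on each tier, P(X < 8.3): A: 0.614812; B: 0.00424946; C: 0.778889; D: 0.674249.
By total probability, P(X < 8.3) = 0.166667·0.614812 + 0.166667·0.00424946 + 0.5·0.778889 + 0.166667·0.674249 = 0.604996.

0.605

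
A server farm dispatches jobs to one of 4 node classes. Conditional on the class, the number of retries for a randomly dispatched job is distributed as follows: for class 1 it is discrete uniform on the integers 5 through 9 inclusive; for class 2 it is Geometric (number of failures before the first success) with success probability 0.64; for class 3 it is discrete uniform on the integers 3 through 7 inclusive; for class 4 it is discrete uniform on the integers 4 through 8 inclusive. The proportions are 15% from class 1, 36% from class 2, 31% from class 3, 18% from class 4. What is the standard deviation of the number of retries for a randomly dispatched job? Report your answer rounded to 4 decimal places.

Per component, 1: μ=7, E[X²]=51; 2: μ=0.5625, E[X²]=1.19531; 3: μ=5, E[X²]=27; 4: μ=6, E[X²]=38.
E[X] = 0.15·7 + 0.36·0.5625 + 0.31·5 + 0.18·6 = 3.8825.
E[X²] = 0.15·51 + 0.36·1.19531 + 0.31·27 + 0.18·38 = 23.2903.
Var(X) = E[X²] − (E[X])² = 23.2903 − 15.0738 = 8.21651.
SD(X) = √8.21651 = 2.86644.

2.8664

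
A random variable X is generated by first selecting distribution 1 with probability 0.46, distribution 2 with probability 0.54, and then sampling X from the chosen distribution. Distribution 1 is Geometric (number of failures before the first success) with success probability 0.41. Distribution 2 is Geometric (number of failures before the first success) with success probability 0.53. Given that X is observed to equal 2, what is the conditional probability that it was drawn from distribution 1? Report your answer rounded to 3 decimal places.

0.509

Likelihoods P(X=2 | ·): 1: 0.142721; 2: 0.117077.
Posterior ∝ prior × likelihood. Numerator for 1: 0.46·0.142721 = 0.0656517.
Normalizing constant: 0.46·0.142721 + 0.54·0.117077 = 0.128873.
P(1 | observation) = 0.0656517 / 0.128873 = 0.509428.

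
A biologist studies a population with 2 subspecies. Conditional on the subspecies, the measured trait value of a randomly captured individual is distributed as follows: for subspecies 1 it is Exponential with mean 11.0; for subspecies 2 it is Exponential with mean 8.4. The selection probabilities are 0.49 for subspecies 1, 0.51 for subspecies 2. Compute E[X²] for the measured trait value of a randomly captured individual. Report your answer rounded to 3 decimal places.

190.551

For each component E[X²] = Var + (mean)², giving 1: 242; 2: 141.12.
Overall E[X²] = 0.49·242 + 0.51·141.12 = 190.551.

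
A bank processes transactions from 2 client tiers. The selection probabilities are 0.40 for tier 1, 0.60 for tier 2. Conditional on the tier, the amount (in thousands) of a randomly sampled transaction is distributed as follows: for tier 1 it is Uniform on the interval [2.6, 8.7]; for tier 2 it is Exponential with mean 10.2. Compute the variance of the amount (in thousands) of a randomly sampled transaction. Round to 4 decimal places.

68.6329

Per component, 1: μ=5.65, E[X²]=35.0233; 2: μ=10.2, E[X²]=208.08.
E[X] = 0.4·5.65 + 0.6·10.2 = 8.38.
E[X²] = 0.4·35.0233 + 0.6·208.08 = 138.857.
Var(X) = E[X²] − (E[X])² = 138.857 − 70.2244 = 68.6329.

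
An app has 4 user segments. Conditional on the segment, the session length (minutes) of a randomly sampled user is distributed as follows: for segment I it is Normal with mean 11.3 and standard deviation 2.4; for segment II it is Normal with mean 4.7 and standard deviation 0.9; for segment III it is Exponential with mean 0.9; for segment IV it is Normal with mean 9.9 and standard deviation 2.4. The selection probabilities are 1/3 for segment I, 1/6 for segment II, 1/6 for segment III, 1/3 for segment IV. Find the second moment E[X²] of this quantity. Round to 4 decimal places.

For each component E[X²] = Var + (mean)², giving I: 133.45; II: 22.9; III: 1.62; IV: 103.77.
Overall E[X²] = 0.333333·133.45 + 0.166667·22.9 + 0.166667·1.62 + 0.333333·103.77 = 83.16.

83.1600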